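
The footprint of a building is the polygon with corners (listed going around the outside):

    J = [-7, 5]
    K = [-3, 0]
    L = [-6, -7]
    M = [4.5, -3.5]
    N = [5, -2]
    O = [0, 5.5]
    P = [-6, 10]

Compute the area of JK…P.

Apply Gauss's area formula: 2A = Σ (x_i·y_{i+1} − x_{i+1}·y_i), indices taken mod 7.
Σ = (15) + (21) + (52.5) + (8.5) + (27.5) + (33) + (40) = 197.5
Area = |Σ|/2 = 98.75.

98.75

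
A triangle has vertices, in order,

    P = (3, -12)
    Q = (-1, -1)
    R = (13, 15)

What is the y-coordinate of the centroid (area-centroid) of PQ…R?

2/3

Apply the shoelace (surveyor's) formula. First the cross-terms c_i = x_i·y_{i+1} − x_{i+1}·y_i:
  -15, -2, -201  ⇒  2A = -218, A = -109.
Then Σ (y_i + y_{i+1})·c_i = -436, so ȳ = -436 / (6·(-109)) = 2/3.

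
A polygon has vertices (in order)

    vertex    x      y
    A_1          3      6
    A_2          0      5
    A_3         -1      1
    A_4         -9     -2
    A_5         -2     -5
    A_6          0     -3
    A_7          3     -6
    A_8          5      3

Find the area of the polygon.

73.5

Apply the shoelace formula: 2A = Σ (x_i·y_{i+1} − x_{i+1}·y_i), indices taken mod 8.
Σ = (15) + (5) + (11) + (41) + (6) + (9) + (39) + (21) = 147
Area = |Σ|/2 = 73.5.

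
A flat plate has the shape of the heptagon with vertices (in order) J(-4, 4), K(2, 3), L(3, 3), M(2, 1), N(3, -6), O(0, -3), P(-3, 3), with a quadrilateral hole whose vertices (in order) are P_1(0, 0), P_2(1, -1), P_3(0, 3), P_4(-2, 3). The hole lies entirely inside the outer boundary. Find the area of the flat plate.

Outer boundary:
Apply the surveyor's formula: 2A = Σ (x_i·y_{i+1} − x_{i+1}·y_i), indices taken mod 7.
Σ = (-20) + (-3) + (-3) + (-15) + (-9) + (-9) + (0) = -59
Area = |Σ|/2 = 29.5.
Hole:
Σ = (0) + (3) + (6) + (0) = 9
Area = |Σ|/2 = 4.5.
Net area = 29.5 − 4.5 = 25.

25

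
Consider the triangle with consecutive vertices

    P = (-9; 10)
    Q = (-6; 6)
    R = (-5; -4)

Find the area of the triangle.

13

Cross-terms: 6, 54, -86  ⇒  Σ = -26
Area = |Σ|/2 = 13.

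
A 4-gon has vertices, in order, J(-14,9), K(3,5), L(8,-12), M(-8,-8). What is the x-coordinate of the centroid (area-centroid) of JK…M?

-389/141

Apply the surveyor's formula. First the cross-terms c_i = x_i·y_{i+1} − x_{i+1}·y_i:
  -97, -76, -160, -184  ⇒  2A = -517, A = -258.5.
Then Σ (x_i + x_{i+1})·c_i = 4279, so x̄ = 4279 / (6·(-258.5)) = -389/141.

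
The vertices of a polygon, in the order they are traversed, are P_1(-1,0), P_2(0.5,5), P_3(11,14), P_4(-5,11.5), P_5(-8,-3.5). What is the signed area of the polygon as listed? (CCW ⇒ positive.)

124.75

Apply the surveyor's formula: 2A = Σ (x_i·y_{i+1} − x_{i+1}·y_i), indices taken mod 5.
Σ = (-5) + (-48) + (196.5) + (109.5) + (-3.5) = 249.5
Signed area = Σ/2 = 124.75 (positive ⇒ counter-clockwise traversal).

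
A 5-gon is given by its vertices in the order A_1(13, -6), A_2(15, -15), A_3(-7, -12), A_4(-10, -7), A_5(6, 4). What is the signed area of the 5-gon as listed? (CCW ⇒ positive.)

-273.5

Apply the shoelace formula: 2A = Σ (x_i·y_{i+1} − x_{i+1}·y_i), indices taken mod 5.
Σ = (-105) + (-285) + (-71) + (2) + (-88) = -547
Signed area = Σ/2 = -273.5 (negative ⇒ clockwise traversal).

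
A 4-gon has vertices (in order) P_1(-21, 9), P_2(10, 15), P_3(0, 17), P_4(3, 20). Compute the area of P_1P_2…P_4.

Apply the surveyor's formula: 2A = Σ (x_i·y_{i+1} − x_{i+1}·y_i), indices taken mod 4.
Σ = (-405) + (170) + (-51) + (447) = 161
Area = |Σ|/2 = 80.5.

80.5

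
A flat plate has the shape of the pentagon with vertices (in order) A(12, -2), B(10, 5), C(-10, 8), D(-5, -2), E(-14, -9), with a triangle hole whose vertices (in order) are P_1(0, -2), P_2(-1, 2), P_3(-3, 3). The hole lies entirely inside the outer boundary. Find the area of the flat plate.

Outer boundary:
Apply the surveyor's formula: 2A = Σ (x_i·y_{i+1} − x_{i+1}·y_i), indices taken mod 5.
Cross-terms: 80, 130, 60, 17, 136  ⇒  Σ = 423
Area = |Σ|/2 = 211.5.
Hole:
Cross-terms: -2, 3, 6  ⇒  Σ = 7
Area = |Σ|/2 = 3.5.
Net area = 211.5 − 3.5 = 208.

208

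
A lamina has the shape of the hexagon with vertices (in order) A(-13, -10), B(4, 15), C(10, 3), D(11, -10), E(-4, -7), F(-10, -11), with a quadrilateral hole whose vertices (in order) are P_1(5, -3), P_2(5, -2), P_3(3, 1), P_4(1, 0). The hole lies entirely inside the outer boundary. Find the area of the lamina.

Outer boundary:
Apply the shoelace formula: 2A = Σ (x_i·y_{i+1} − x_{i+1}·y_i), indices taken mod 6.
Cross-terms: -155, -138, -133, -117, -26, -43  ⇒  Σ = -612
Area = |Σ|/2 = 306.
Hole:
Apply the shoelace (surveyor's) formula: 2A = Σ (x_i·y_{i+1} − x_{i+1}·y_i), indices taken mod 4.
Σ = (5) + (11) + (-1) + (-3) = 12
Area = |Σ|/2 = 6.
Net area = 306 − 6 = 300.

300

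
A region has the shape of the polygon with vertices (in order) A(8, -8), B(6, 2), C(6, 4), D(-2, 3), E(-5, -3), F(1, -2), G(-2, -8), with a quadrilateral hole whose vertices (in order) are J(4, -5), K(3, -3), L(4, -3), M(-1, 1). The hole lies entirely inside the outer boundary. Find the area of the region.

98

Outer boundary:
Apply the shoelace formula: 2A = Σ (x_i·y_{i+1} − x_{i+1}·y_i), indices taken mod 7.
Σ = (64) + (12) + (26) + (21) + (13) + (-12) + (80) = 204
Area = |Σ|/2 = 102.
Hole:
J→K: (4)(-3) − (3)(-5) = 3
K→L: (3)(-3) − (4)(-3) = 3
L→M: (4)(1) − (-1)(-3) = 1
M→J: (-1)(-5) − (4)(1) = 1
Σ = 8
Area = |Σ|/2 = 4.
Net area = 102 − 4 = 98.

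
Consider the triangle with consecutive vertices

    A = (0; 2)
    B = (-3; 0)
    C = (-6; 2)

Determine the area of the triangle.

Apply the shoelace formula: 2A = Σ (x_i·y_{i+1} − x_{i+1}·y_i), indices taken mod 3.
A→B: (0)(0) − (-3)(2) = 6
B→C: (-3)(2) − (-6)(0) = -6
C→A: (-6)(2) − (0)(2) = -12
Σ = -12
Area = |Σ|/2 = 6.

6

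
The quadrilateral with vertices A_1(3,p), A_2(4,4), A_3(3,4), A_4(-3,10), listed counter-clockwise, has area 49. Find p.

-10

Write out the shoelace sum; only the two edges meeting at A_1 involve p:
2·Area = [((-3)·p − 3·10) + (3·4 − 4·p)] + 46
       = -7·p + 28 = 98
⇒ p = -10.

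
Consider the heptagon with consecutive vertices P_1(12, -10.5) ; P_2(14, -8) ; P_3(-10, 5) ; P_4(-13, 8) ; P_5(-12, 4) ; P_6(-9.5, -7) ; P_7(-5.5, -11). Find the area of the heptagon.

Apply Gauss's area formula: 2A = Σ (x_i·y_{i+1} − x_{i+1}·y_i), indices taken mod 7.
Cross-terms: 51, -10, -15, 44, 122, 66, 189.75  ⇒  Σ = 447.75
Area = |Σ|/2 = 223.875.

223.875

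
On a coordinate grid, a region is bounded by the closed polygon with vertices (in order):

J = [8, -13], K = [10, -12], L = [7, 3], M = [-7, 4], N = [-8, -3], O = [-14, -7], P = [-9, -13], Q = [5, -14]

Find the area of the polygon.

J→K: (8)(-12) − (10)(-13) = 34
K→L: (10)(3) − (7)(-12) = 114
L→M: (7)(4) − (-7)(3) = 49
M→N: (-7)(-3) − (-8)(4) = 53
N→O: (-8)(-7) − (-14)(-3) = 14
O→P: (-14)(-13) − (-9)(-7) = 119
P→Q: (-9)(-14) − (5)(-13) = 191
Q→J: (5)(-13) − (8)(-14) = 47
Σ = 621
Area = |Σ|/2 = 310.5.

310.5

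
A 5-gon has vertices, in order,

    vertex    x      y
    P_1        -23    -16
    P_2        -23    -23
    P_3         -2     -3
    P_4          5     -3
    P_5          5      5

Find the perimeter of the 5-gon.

86

|P_1P_2| = √((0)² + (-7)²) = √49 = 7
|P_2P_3| = √((21)² + (20)²) = √841 = 29
|P_3P_4| = √((7)² + (0)²) = √49 = 7
|P_4P_5| = √((0)² + (8)²) = √64 = 8
|P_5P_1| = √((-28)² + (-21)²) = √1225 = 35
Perimeter = 7 + 29 + 7 + 8 + 35 = 86.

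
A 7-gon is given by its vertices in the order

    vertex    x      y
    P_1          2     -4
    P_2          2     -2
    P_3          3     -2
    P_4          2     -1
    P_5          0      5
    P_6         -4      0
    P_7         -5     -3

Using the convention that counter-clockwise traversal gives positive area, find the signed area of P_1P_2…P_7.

37.5

Apply the surveyor's formula: 2A = Σ (x_i·y_{i+1} − x_{i+1}·y_i), indices taken mod 7.
Σ = (4) + (2) + (1) + (10) + (20) + (12) + (26) = 75
Signed area = Σ/2 = 37.5 (positive ⇒ counter-clockwise traversal).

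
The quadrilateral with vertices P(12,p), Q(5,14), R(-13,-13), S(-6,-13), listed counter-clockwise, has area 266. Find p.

Write out the shoelace sum; only the two edges meeting at P involve p:
2·Area = [((-6)·p − 12·(-13)) + (12·14 − 5·p)] + 208
       = -11·p + 532 = 532
⇒ p = 0.

0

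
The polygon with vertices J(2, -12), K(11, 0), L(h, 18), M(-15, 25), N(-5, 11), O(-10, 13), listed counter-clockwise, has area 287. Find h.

-5

The doubled signed area Σ (x_i y_{i+1} − x_{i+1} y_i) is linear in h.
With h=0 it equals 699; the coefficient of h is 25 (from the two edges through L).
So 25·h + 699 = 2·287 = 574 ⇒ h = -5.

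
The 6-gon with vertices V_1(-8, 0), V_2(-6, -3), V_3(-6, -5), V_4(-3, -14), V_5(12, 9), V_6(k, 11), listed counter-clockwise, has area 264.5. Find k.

-7

Write out the shoelace sum; only the two edges meeting at V_6 involve k:
2·Area = [(12·11 − k·9) + (k·0 − (-8)·11)] + 246
       = -9·k + 466 = 529
⇒ k = -7.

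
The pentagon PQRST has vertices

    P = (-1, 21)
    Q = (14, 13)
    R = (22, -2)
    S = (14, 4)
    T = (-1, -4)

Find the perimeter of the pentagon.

86

|PQ| = √((15)² + (-8)²) = √289 = 17
|QR| = √((8)² + (-15)²) = √289 = 17
|RS| = √((-8)² + (6)²) = √100 = 10
|ST| = √((-15)² + (-8)²) = √289 = 17
|TP| = √((0)² + (25)²) = √625 = 25
Perimeter = 17 + 17 + 10 + 17 + 25 = 86.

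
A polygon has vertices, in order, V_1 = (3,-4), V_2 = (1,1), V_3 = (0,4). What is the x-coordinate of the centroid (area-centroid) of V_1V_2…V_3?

Apply the shoelace (surveyor's) formula. First the cross-terms c_i = x_i·y_{i+1} − x_{i+1}·y_i:
  7, 4, -12  ⇒  2A = -1, A = -0.5.
Then Σ (x_i + x_{i+1})·c_i = -4, so x̄ = -4 / (6·(-0.5)) = 4/3.

4/3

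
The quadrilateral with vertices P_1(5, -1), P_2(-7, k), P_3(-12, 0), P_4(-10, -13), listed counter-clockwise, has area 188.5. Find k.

9

The doubled signed area Σ (x_i y_{i+1} − x_{i+1} y_i) is linear in k.
With k=0 it equals 224; the coefficient of k is 17 (from the two edges through P_2).
So 17·k + 224 = 2·188.5 = 377 ⇒ k = 9.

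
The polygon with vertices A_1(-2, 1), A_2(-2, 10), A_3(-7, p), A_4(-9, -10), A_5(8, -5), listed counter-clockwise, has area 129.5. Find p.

2

Write out the shoelace sum; only the two edges meeting at A_3 involve p:
2·Area = [((-2)·p − (-7)·10) + ((-7)·(-10) − (-9)·p)] + 105
       = 7·p + 245 = 259
⇒ p = 2.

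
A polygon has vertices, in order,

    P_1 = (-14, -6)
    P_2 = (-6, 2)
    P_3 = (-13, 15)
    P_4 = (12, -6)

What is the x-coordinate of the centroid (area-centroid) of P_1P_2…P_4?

Apply the shoelace (surveyor's) formula. First the cross-terms c_i = x_i·y_{i+1} − x_{i+1}·y_i:
  -64, -64, -102, -156  ⇒  2A = -386, A = -193.
Then Σ (x_i + x_{i+1})·c_i = 2910, so x̄ = 2910 / (6·(-193)) = -485/193.

-485/193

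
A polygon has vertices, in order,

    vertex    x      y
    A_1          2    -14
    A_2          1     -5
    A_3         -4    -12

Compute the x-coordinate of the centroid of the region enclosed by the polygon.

-1/3

Apply Gauss's area formula. First the cross-terms c_i = x_i·y_{i+1} − x_{i+1}·y_i:
  4, -32, 80  ⇒  2A = 52, A = 26.
Then Σ (x_i + x_{i+1})·c_i = -52, so x̄ = -52 / (6·26) = -1/3.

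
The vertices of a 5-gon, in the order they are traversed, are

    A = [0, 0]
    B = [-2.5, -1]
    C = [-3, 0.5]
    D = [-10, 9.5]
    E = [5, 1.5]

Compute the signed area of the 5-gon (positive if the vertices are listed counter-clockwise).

Apply the shoelace formula: 2A = Σ (x_i·y_{i+1} − x_{i+1}·y_i), indices taken mod 5.
Σ = (0) + (-4.25) + (-23.5) + (-62.5) + (0) = -90.25
Signed area = Σ/2 = -45.125 (negative ⇒ clockwise traversal).

-45.125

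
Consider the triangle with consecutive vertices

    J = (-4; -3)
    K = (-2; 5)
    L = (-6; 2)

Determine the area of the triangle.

Apply the surveyor's formula: 2A = Σ (x_i·y_{i+1} − x_{i+1}·y_i), indices taken mod 3.
Σ = (-26) + (26) + (26) = 26
Area = |Σ|/2 = 13.

13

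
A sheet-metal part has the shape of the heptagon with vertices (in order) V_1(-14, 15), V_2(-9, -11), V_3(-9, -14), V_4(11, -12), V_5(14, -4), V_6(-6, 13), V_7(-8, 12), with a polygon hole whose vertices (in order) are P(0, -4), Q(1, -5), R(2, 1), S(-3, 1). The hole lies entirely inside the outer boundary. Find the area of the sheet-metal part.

Outer boundary:
Apply the surveyor's formula: 2A = Σ (x_i·y_{i+1} − x_{i+1}·y_i), indices taken mod 7.
Cross-terms: 289, 27, 262, 124, 158, 32, 48  ⇒  Σ = 940
Area = |Σ|/2 = 470.
Hole:
Apply the surveyor's formula: 2A = Σ (x_i·y_{i+1} − x_{i+1}·y_i), indices taken mod 4.
P→Q: (0)(-5) − (1)(-4) = 4
Q→R: (1)(1) − (2)(-5) = 11
R→S: (2)(1) − (-3)(1) = 5
S→P: (-3)(-4) − (0)(1) = 12
Σ = 32
Area = |Σ|/2 = 16.
Net area = 470 − 16 = 454.

454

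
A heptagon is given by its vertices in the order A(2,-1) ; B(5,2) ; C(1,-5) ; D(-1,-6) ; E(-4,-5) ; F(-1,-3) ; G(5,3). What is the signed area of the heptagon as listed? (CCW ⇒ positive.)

-20

Apply the shoelace formula: 2A = Σ (x_i·y_{i+1} − x_{i+1}·y_i), indices taken mod 7.
A→B: (2)(2) − (5)(-1) = 9
B→C: (5)(-5) − (1)(2) = -27
C→D: (1)(-6) − (-1)(-5) = -11
D→E: (-1)(-5) − (-4)(-6) = -19
E→F: (-4)(-3) − (-1)(-5) = 7
F→G: (-1)(3) − (5)(-3) = 12
G→A: (5)(-1) − (2)(3) = -11
Σ = -40
Signed area = Σ/2 = -20 (negative ⇒ clockwise traversal).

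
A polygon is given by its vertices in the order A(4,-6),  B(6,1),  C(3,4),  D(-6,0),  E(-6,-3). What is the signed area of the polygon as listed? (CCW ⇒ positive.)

Σ = (40) + (21) + (24) + (18) + (48) = 151
Signed area = Σ/2 = 75.5 (positive ⇒ counter-clockwise traversal).

75.5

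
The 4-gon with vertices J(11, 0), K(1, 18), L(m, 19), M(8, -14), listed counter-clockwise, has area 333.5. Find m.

-14

The doubled signed area Σ (x_i y_{i+1} − x_{i+1} y_i) is linear in m.
With m=0 it equals 219; the coefficient of m is -32 (from the two edges through L).
So -32·m + 219 = 2·333.5 = 667 ⇒ m = -14.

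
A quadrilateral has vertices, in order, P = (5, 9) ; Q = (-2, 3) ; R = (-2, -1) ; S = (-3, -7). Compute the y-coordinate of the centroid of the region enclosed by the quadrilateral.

17/9

Apply Gauss's area formula. First the cross-terms c_i = x_i·y_{i+1} − x_{i+1}·y_i:
  33, 8, 11, 8  ⇒  2A = 60, A = 30.
Then Σ (y_i + y_{i+1})·c_i = 340, so ȳ = 340 / (6·30) = 17/9.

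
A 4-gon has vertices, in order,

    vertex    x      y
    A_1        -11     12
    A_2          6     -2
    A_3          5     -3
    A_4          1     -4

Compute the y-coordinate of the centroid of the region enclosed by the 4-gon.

Apply Gauss's area formula. First the cross-terms c_i = x_i·y_{i+1} − x_{i+1}·y_i:
  -50, -8, -17, -32  ⇒  2A = -107, A = -53.5.
Then Σ (y_i + y_{i+1})·c_i = -597, so ȳ = -597 / (6·(-53.5)) = 199/107.

199/107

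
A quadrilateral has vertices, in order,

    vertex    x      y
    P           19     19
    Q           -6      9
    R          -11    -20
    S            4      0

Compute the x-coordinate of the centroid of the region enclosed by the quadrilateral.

Apply the shoelace (surveyor's) formula. First the cross-terms c_i = x_i·y_{i+1} − x_{i+1}·y_i:
  285, 219, 80, 76  ⇒  2A = 660, A = 330.
Then Σ (x_i + x_{i+1})·c_i = 1170, so x̄ = 1170 / (6·330) = 13/22.

13/22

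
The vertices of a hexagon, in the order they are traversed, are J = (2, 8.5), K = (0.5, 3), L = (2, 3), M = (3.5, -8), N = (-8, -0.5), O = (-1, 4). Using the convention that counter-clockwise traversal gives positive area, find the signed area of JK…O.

-72

Σ = (1.75) + (-4.5) + (-26.5) + (-65.75) + (-32.5) + (-16.5) = -144
Signed area = Σ/2 = -72 (negative ⇒ clockwise traversal).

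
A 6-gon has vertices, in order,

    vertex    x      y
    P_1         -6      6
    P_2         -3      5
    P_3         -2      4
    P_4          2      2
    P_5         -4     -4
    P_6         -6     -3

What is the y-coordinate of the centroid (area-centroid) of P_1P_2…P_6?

Apply the shoelace formula. First the cross-terms c_i = x_i·y_{i+1} − x_{i+1}·y_i:
  -12, -2, -12, 0, -12, -54  ⇒  2A = -92, A = -46.
Then Σ (y_i + y_{i+1})·c_i = -300, so ȳ = -300 / (6·(-46)) = 25/23.

25/23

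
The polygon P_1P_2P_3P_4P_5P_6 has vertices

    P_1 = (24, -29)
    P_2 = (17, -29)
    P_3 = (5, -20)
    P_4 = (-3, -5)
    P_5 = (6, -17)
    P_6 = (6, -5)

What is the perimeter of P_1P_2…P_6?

96

|P_1P_2| = √((-7)² + (0)²) = √49 = 7
|P_2P_3| = √((-12)² + (9)²) = √225 = 15
|P_3P_4| = √((-8)² + (15)²) = √289 = 17
|P_4P_5| = √((9)² + (-12)²) = √225 = 15
|P_5P_6| = √((0)² + (12)²) = √144 = 12
|P_6P_1| = √((18)² + (-24)²) = √900 = 30
Perimeter = 7 + 15 + 17 + 15 + 12 + 30 = 96.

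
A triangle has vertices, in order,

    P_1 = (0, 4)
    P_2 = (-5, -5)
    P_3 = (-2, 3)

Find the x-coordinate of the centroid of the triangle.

Apply the shoelace (surveyor's) formula. First the cross-terms c_i = x_i·y_{i+1} − x_{i+1}·y_i:
  20, -25, -8  ⇒  2A = -13, A = -6.5.
Then Σ (x_i + x_{i+1})·c_i = 91, so x̄ = 91 / (6·(-6.5)) = -7/3.

-7/3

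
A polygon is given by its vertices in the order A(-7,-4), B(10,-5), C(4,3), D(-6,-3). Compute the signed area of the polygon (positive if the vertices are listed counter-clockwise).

67

Σ = (75) + (50) + (6) + (3) = 134
Signed area = Σ/2 = 67 (positive ⇒ counter-clockwise traversal).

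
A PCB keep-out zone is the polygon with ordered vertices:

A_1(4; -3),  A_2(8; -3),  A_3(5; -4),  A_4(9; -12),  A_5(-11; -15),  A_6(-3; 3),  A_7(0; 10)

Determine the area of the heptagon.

Σ = (12) + (-17) + (-24) + (-267) + (-78) + (-30) + (-40) = -444
Area = |Σ|/2 = 222.

222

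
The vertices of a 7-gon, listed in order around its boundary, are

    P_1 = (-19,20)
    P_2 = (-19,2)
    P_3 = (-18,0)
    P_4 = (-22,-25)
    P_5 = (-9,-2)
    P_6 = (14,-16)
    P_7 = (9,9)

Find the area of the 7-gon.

Apply Gauss's area formula: 2A = Σ (x_i·y_{i+1} − x_{i+1}·y_i), indices taken mod 7.
Σ = (342) + (36) + (450) + (-181) + (172) + (270) + (351) = 1440
Area = |Σ|/2 = 720.

720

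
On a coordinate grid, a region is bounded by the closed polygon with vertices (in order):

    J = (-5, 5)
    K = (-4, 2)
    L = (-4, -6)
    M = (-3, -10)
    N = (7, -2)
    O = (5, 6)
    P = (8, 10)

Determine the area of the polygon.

Σ = (10) + (32) + (22) + (76) + (52) + (2) + (90) = 284
Area = |Σ|/2 = 142.

142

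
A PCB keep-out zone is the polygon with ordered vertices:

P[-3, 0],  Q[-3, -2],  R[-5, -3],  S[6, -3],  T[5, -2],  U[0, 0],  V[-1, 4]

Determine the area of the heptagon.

Apply the shoelace formula: 2A = Σ (x_i·y_{i+1} − x_{i+1}·y_i), indices taken mod 7.
Σ = (6) + (-1) + (33) + (3) + (0) + (0) + (12) = 53
Area = |Σ|/2 = 26.5.

26.5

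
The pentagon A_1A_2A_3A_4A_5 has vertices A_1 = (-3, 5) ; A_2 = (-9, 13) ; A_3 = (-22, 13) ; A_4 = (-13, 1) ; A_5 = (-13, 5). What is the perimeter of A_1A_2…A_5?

52

|A_1A_2| = √((-6)² + (8)²) = √100 = 10
|A_2A_3| = √((-13)² + (0)²) = √169 = 13
|A_3A_4| = √((9)² + (-12)²) = √225 = 15
|A_4A_5| = √((0)² + (4)²) = √16 = 4
|A_5A_1| = √((10)² + (0)²) = √100 = 10
Perimeter = 10 + 13 + 15 + 4 + 10 = 52.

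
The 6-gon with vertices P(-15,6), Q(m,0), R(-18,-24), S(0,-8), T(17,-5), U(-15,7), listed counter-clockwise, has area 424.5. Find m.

-17

The doubled signed area Σ (x_i y_{i+1} − x_{i+1} y_i) is linear in m.
With m=0 it equals 339; the coefficient of m is -30 (from the two edges through Q).
So -30·m + 339 = 2·424.5 = 849 ⇒ m = -17.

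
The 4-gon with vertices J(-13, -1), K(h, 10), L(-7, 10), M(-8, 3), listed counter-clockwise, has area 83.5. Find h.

Write out the shoelace sum; only the two edges meeting at K involve h:
2·Area = [((-13)·10 − h·(-1)) + (h·10 − (-7)·10)] + 106
       = 11·h + 46 = 167
⇒ h = 11.

11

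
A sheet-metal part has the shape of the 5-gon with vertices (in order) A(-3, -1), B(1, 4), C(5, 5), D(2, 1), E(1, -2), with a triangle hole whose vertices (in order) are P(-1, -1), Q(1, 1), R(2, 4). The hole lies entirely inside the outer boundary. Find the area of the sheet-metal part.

Outer boundary:
Σ = (-11) + (-15) + (-5) + (-5) + (-7) = -43
Area = |Σ|/2 = 21.5.
Hole:
Apply the surveyor's formula: 2A = Σ (x_i·y_{i+1} − x_{i+1}·y_i), indices taken mod 3.
Σ = (0) + (2) + (2) = 4
Area = |Σ|/2 = 2.
Net area = 21.5 − 2 = 19.5.

19.5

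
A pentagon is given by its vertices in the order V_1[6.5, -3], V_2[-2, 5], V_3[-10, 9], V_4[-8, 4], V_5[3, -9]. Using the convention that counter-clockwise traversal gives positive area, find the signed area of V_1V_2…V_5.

Apply the shoelace formula: 2A = Σ (x_i·y_{i+1} − x_{i+1}·y_i), indices taken mod 5.
Cross-terms: 26.5, 32, 32, 60, 49.5  ⇒  Σ = 200
Signed area = Σ/2 = 100 (positive ⇒ counter-clockwise traversal).

100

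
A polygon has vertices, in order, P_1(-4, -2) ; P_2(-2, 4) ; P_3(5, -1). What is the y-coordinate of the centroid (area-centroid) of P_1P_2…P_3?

1/3

Apply Gauss's area formula. First the cross-terms c_i = x_i·y_{i+1} − x_{i+1}·y_i:
  -20, -18, -14  ⇒  2A = -52, A = -26.
Then Σ (y_i + y_{i+1})·c_i = -52, so ȳ = -52 / (6·(-26)) = 1/3.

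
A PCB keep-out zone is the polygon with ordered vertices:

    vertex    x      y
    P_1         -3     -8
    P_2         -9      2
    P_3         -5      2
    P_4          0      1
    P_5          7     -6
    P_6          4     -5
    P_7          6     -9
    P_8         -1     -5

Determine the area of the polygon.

Apply the shoelace (surveyor's) formula: 2A = Σ (x_i·y_{i+1} − x_{i+1}·y_i), indices taken mod 8.
Σ = (-78) + (-8) + (-5) + (-7) + (-11) + (-6) + (-39) + (-7) = -161
Area = |Σ|/2 = 80.5.

80.5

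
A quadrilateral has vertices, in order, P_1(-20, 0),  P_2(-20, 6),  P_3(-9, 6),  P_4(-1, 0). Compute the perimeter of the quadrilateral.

46

|P_1P_2| = √((0)² + (6)²) = √36 = 6
|P_2P_3| = √((11)² + (0)²) = √121 = 11
|P_3P_4| = √((8)² + (-6)²) = √100 = 10
|P_4P_1| = √((-19)² + (0)²) = √361 = 19
Perimeter = 6 + 11 + 10 + 19 = 46.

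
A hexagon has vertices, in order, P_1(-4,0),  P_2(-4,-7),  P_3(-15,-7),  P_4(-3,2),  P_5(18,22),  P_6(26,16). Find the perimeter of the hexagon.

106

|P_1P_2| = √((0)² + (-7)²) = √49 = 7
|P_2P_3| = √((-11)² + (0)²) = √121 = 11
|P_3P_4| = √((12)² + (9)²) = √225 = 15
|P_4P_5| = √((21)² + (20)²) = √841 = 29
|P_5P_6| = √((8)² + (-6)²) = √100 = 10
|P_6P_1| = √((-30)² + (-16)²) = √1156 = 34
Perimeter = 7 + 11 + 15 + 29 + 10 + 34 = 106.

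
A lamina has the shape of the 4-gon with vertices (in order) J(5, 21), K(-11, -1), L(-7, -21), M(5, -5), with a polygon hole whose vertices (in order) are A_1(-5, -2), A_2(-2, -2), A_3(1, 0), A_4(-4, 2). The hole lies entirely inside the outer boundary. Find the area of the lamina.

346

Outer boundary:
Σ = (226) + (224) + (140) + (130) = 720
Area = |Σ|/2 = 360.
Hole:
Apply the surveyor's formula: 2A = Σ (x_i·y_{i+1} − x_{i+1}·y_i), indices taken mod 4.
Σ = (6) + (2) + (2) + (18) = 28
Area = |Σ|/2 = 14.
Net area = 360 − 14 = 346.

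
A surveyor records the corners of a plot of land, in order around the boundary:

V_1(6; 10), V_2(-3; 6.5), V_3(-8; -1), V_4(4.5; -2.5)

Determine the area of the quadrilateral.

Cross-terms: 69, 55, 24.5, 60  ⇒  Σ = 208.5
Area = |Σ|/2 = 104.25.

104.25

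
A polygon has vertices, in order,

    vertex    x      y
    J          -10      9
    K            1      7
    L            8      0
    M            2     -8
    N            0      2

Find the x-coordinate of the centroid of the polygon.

Apply the surveyor's formula. First the cross-terms c_i = x_i·y_{i+1} − x_{i+1}·y_i:
  -79, -56, -64, 4, 20  ⇒  2A = -175, A = -87.5.
Then Σ (x_i + x_{i+1})·c_i = -625, so x̄ = -625 / (6·(-87.5)) = 25/21.

25/21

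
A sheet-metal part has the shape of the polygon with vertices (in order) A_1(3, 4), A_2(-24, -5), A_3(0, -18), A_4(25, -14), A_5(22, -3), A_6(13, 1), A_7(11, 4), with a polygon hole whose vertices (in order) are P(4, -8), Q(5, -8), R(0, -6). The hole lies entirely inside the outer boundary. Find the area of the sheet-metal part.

664

Outer boundary:
Σ = (81) + (432) + (450) + (233) + (61) + (41) + (32) = 1330
Area = |Σ|/2 = 665.
Hole:
P→Q: (4)(-8) − (5)(-8) = 8
Q→R: (5)(-6) − (0)(-8) = -30
R→P: (0)(-8) − (4)(-6) = 24
Σ = 2
Area = |Σ|/2 = 1.
Net area = 665 − 1 = 664.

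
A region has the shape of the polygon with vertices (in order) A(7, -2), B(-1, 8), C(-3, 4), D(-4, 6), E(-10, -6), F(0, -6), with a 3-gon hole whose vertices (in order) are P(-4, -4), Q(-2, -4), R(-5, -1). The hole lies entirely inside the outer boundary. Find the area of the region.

Outer boundary:
Apply the shoelace (surveyor's) formula: 2A = Σ (x_i·y_{i+1} − x_{i+1}·y_i), indices taken mod 6.
Cross-terms: 54, 20, -2, 84, 60, 42  ⇒  Σ = 258
Area = |Σ|/2 = 129.
Hole:
Apply the shoelace (surveyor's) formula: 2A = Σ (x_i·y_{i+1} − x_{i+1}·y_i), indices taken mod 3.
Σ = (8) + (-18) + (16) = 6
Area = |Σ|/2 = 3.
Net area = 129 − 3 = 126.

126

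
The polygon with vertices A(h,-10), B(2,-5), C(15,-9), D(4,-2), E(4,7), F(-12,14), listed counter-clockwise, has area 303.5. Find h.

The doubled signed area Σ (x_i y_{i+1} − x_{i+1} y_i) is linear in h.
With h=0 it equals 379; the coefficient of h is -19 (from the two edges through A).
So -19·h + 379 = 2·303.5 = 607 ⇒ h = -12.

-12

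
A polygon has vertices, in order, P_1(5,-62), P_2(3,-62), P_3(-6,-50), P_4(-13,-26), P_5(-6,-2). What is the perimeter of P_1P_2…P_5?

|P_1P_2| = √((-2)² + (0)²) = √4 = 2
|P_2P_3| = √((-9)² + (12)²) = √225 = 15
|P_3P_4| = √((-7)² + (24)²) = √625 = 25
|P_4P_5| = √((7)² + (24)²) = √625 = 25
|P_5P_1| = √((11)² + (-60)²) = √3721 = 61
Perimeter = 2 + 15 + 25 + 25 + 61 = 128.

128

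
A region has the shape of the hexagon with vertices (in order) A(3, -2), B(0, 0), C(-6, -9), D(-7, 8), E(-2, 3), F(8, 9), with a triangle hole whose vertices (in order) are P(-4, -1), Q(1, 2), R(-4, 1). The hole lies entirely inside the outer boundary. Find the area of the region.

Outer boundary:
Σ = (0) + (0) + (-111) + (-5) + (-42) + (-43) = -201
Area = |Σ|/2 = 100.5.
Hole:
P→Q: (-4)(2) − (1)(-1) = -7
Q→R: (1)(1) − (-4)(2) = 9
R→P: (-4)(-1) − (-4)(1) = 8
Σ = 10
Area = |Σ|/2 = 5.
Net area = 100.5 − 5 = 95.5.

95.5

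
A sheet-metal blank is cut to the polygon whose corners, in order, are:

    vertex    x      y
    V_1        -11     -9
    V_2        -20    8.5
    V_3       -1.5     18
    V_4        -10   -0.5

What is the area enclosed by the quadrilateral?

177.75

Cross-terms: -273.5, -347.25, 180.75, 84.5  ⇒  Σ = -355.5
Area = |Σ|/2 = 177.75.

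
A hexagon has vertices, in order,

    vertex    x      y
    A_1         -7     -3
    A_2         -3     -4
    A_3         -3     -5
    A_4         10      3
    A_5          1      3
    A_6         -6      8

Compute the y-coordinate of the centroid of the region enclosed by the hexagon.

Apply the shoelace formula. First the cross-terms c_i = x_i·y_{i+1} − x_{i+1}·y_i:
  19, 3, 41, 27, 26, 74  ⇒  2A = 190, A = 95.
Then Σ (y_i + y_{i+1})·c_i = 576, so ȳ = 576 / (6·95) = 96/95.

96/95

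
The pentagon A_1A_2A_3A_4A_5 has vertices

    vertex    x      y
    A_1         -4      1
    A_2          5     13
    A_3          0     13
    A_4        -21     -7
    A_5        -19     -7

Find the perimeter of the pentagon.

|A_1A_2| = √((9)² + (12)²) = √225 = 15
|A_2A_3| = √((-5)² + (0)²) = √25 = 5
|A_3A_4| = √((-21)² + (-20)²) = √841 = 29
|A_4A_5| = √((2)² + (0)²) = √4 = 2
|A_5A_1| = √((15)² + (8)²) = √289 = 17
Perimeter = 15 + 5 + 29 + 2 + 17 = 68.

68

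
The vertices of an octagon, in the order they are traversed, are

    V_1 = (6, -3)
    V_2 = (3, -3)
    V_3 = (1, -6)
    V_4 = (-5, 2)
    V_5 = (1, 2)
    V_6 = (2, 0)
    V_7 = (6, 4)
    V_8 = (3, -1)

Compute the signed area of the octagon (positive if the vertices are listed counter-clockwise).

-40.5

Cross-terms: -9, -15, -28, -12, -4, 8, -18, -3  ⇒  Σ = -81
Signed area = Σ/2 = -40.5 (negative ⇒ clockwise traversal).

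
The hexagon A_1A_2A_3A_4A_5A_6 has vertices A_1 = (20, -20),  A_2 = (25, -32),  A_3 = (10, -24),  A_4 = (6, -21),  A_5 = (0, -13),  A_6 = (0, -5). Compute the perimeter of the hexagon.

|A_1A_2| = √((5)² + (-12)²) = √169 = 13
|A_2A_3| = √((-15)² + (8)²) = √289 = 17
|A_3A_4| = √((-4)² + (3)²) = √25 = 5
|A_4A_5| = √((-6)² + (8)²) = √100 = 10
|A_5A_6| = √((0)² + (8)²) = √64 = 8
|A_6A_1| = √((20)² + (-15)²) = √625 = 25
Perimeter = 13 + 17 + 5 + 10 + 8 + 25 = 78.

78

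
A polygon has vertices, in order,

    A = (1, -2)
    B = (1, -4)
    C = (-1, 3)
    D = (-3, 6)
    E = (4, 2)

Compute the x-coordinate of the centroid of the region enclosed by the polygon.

Apply Gauss's area formula. First the cross-terms c_i = x_i·y_{i+1} − x_{i+1}·y_i:
  -2, -1, 3, -30, -10  ⇒  2A = -40, A = -20.
Then Σ (x_i + x_{i+1})·c_i = -96, so x̄ = -96 / (6·(-20)) = 0.8.

0.8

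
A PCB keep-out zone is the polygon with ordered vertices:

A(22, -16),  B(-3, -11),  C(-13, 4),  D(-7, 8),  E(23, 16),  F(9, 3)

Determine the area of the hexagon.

A→B: (22)(-11) − (-3)(-16) = -290
B→C: (-3)(4) − (-13)(-11) = -155
C→D: (-13)(8) − (-7)(4) = -76
D→E: (-7)(16) − (23)(8) = -296
E→F: (23)(3) − (9)(16) = -75
F→A: (9)(-16) − (22)(3) = -210
Σ = -1102
Area = |Σ|/2 = 551.

551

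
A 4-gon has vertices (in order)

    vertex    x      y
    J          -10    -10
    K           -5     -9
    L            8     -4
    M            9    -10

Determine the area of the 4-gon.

Apply Gauss's area formula: 2A = Σ (x_i·y_{i+1} − x_{i+1}·y_i), indices taken mod 4.
Σ = (40) + (92) + (-44) + (-190) = -102
Area = |Σ|/2 = 51.

51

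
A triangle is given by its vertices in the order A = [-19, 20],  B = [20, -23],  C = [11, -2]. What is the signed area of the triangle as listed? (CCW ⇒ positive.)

216

Cross-terms: 37, 213, 182  ⇒  Σ = 432
Signed area = Σ/2 = 216 (positive ⇒ counter-clockwise traversal).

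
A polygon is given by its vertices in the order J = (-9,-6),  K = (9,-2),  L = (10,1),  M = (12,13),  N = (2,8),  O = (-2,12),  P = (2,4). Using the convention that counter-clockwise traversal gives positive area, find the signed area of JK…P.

Apply Gauss's area formula: 2A = Σ (x_i·y_{i+1} − x_{i+1}·y_i), indices taken mod 7.
Σ = (72) + (29) + (118) + (70) + (40) + (-32) + (24) = 321
Signed area = Σ/2 = 160.5 (positive ⇒ counter-clockwise traversal).

160.5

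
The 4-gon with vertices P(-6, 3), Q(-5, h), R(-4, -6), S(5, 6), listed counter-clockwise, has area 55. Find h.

-4

Write out the shoelace sum; only the two edges meeting at Q involve h:
2·Area = [((-6)·h − (-5)·3) + ((-5)·(-6) − (-4)·h)] + 57
       = -2·h + 102 = 110
⇒ h = -4.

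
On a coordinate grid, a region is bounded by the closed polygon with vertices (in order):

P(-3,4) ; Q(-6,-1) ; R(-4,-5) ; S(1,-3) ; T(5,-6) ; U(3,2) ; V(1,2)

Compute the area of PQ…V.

60.5

Apply the surveyor's formula: 2A = Σ (x_i·y_{i+1} − x_{i+1}·y_i), indices taken mod 7.
Σ = (27) + (26) + (17) + (9) + (28) + (4) + (10) = 121
Area = |Σ|/2 = 60.5.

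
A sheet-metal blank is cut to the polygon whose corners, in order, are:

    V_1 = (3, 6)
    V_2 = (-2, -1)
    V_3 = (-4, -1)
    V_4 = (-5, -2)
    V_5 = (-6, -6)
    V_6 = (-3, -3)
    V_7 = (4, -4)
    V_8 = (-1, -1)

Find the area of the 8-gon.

20.5

Apply the shoelace (surveyor's) formula: 2A = Σ (x_i·y_{i+1} − x_{i+1}·y_i), indices taken mod 8.
Σ = (9) + (-2) + (3) + (18) + (0) + (24) + (-8) + (-3) = 41
Area = |Σ|/2 = 20.5.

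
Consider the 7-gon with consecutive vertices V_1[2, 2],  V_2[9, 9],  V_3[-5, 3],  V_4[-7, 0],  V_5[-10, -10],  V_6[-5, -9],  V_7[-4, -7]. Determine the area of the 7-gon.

Apply the surveyor's formula: 2A = Σ (x_i·y_{i+1} − x_{i+1}·y_i), indices taken mod 7.
Σ = (0) + (72) + (21) + (70) + (40) + (-1) + (6) = 208
Area = |Σ|/2 = 104.

104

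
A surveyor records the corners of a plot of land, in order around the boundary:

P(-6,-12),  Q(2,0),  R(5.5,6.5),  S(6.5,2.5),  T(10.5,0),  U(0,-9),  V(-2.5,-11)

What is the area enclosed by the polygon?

Apply the surveyor's formula: 2A = Σ (x_i·y_{i+1} − x_{i+1}·y_i), indices taken mod 7.
Σ = (24) + (13) + (-28.5) + (-26.25) + (-94.5) + (-22.5) + (-36) = -170.75
Area = |Σ|/2 = 85.375.

85.375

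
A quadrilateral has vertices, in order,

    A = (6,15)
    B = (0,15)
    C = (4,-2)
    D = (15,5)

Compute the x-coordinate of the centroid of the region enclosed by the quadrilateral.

Apply the shoelace (surveyor's) formula. First the cross-terms c_i = x_i·y_{i+1} − x_{i+1}·y_i:
  90, -60, 50, 195  ⇒  2A = 275, A = 137.5.
Then Σ (x_i + x_{i+1})·c_i = 5345, so x̄ = 5345 / (6·137.5) = 1069/165.

1069/165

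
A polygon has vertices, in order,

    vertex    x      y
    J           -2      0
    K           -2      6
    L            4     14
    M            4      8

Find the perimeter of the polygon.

|JK| = √((0)² + (6)²) = √36 = 6
|KL| = √((6)² + (8)²) = √100 = 10
|LM| = √((0)² + (-6)²) = √36 = 6
|MJ| = √((-6)² + (-8)²) = √100 = 10
Perimeter = 6 + 10 + 6 + 10 = 32.

32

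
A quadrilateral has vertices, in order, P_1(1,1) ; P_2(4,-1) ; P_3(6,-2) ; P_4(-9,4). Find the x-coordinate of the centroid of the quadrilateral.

Apply Gauss's area formula. First the cross-terms c_i = x_i·y_{i+1} − x_{i+1}·y_i:
  -5, -2, 6, -13  ⇒  2A = -14, A = -7.
Then Σ (x_i + x_{i+1})·c_i = 41, so x̄ = 41 / (6·(-7)) = -41/42.

-41/42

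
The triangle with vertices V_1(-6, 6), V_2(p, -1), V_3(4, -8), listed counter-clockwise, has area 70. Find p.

-11

The doubled signed area Σ (x_i y_{i+1} − x_{i+1} y_i) is linear in p.
With p=0 it equals -14; the coefficient of p is -14 (from the two edges through V_2).
So -14·p + -14 = 2·70 = 140 ⇒ p = -11.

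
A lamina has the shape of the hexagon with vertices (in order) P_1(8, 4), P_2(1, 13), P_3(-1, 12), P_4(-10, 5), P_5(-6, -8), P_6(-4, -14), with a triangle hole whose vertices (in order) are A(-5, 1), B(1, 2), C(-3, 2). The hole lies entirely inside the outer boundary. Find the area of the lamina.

Outer boundary:
Apply the shoelace (surveyor's) formula: 2A = Σ (x_i·y_{i+1} − x_{i+1}·y_i), indices taken mod 6.
Σ = (100) + (25) + (115) + (110) + (52) + (96) = 498
Area = |Σ|/2 = 249.
Hole:
Apply the shoelace formula: 2A = Σ (x_i·y_{i+1} − x_{i+1}·y_i), indices taken mod 3.
A→B: (-5)(2) − (1)(1) = -11
B→C: (1)(2) − (-3)(2) = 8
C→A: (-3)(1) − (-5)(2) = 7
Σ = 4
Area = |Σ|/2 = 2.
Net area = 249 − 2 = 247.

247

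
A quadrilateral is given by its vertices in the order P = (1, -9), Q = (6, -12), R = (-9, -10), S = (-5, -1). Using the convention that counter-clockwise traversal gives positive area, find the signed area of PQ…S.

Σ = (42) + (-168) + (-41) + (46) = -121
Signed area = Σ/2 = -60.5 (negative ⇒ clockwise traversal).

-60.5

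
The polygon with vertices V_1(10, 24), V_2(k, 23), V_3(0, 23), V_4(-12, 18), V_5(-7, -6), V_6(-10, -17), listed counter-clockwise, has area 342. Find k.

Write out the shoelace sum; only the two edges meeting at V_2 involve k:
2·Area = [(10·23 − k·24) + (k·23 − 0·23)] + 463
       = -1·k + 693 = 684
⇒ k = 9.

9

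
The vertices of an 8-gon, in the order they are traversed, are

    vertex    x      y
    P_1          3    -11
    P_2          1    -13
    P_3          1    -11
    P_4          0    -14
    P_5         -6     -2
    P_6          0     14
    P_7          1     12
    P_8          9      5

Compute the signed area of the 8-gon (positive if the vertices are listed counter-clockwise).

Apply the shoelace (surveyor's) formula: 2A = Σ (x_i·y_{i+1} − x_{i+1}·y_i), indices taken mod 8.
Σ = (-28) + (2) + (-14) + (-84) + (-84) + (-14) + (-103) + (-114) = -439
Signed area = Σ/2 = -219.5 (negative ⇒ clockwise traversal).

-219.5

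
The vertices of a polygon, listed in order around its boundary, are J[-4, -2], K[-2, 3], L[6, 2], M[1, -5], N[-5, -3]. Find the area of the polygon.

Σ = (-16) + (-22) + (-32) + (-28) + (-2) = -100
Area = |Σ|/2 = 50.

50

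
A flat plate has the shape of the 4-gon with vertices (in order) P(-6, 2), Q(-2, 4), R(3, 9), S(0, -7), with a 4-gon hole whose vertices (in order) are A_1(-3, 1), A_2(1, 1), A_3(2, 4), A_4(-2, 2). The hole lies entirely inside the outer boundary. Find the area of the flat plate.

49.5

Outer boundary:
Apply Gauss's area formula: 2A = Σ (x_i·y_{i+1} − x_{i+1}·y_i), indices taken mod 4.
P→Q: (-6)(4) − (-2)(2) = -20
Q→R: (-2)(9) − (3)(4) = -30
R→S: (3)(-7) − (0)(9) = -21
S→P: (0)(2) − (-6)(-7) = -42
Σ = -113
Area = |Σ|/2 = 56.5.
Hole:
Apply Gauss's area formula: 2A = Σ (x_i·y_{i+1} − x_{i+1}·y_i), indices taken mod 4.
A_1→A_2: (-3)(1) − (1)(1) = -4
A_2→A_3: (1)(4) − (2)(1) = 2
A_3→A_4: (2)(2) − (-2)(4) = 12
A_4→A_1: (-2)(1) − (-3)(2) = 4
Σ = 14
Area = |Σ|/2 = 7.
Net area = 56.5 − 7 = 49.5.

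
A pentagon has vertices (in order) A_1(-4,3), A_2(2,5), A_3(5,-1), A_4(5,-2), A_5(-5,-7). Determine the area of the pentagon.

73

Apply the surveyor's formula: 2A = Σ (x_i·y_{i+1} − x_{i+1}·y_i), indices taken mod 5.
Σ = (-26) + (-27) + (-5) + (-45) + (-43) = -146
Area = |Σ|/2 = 73.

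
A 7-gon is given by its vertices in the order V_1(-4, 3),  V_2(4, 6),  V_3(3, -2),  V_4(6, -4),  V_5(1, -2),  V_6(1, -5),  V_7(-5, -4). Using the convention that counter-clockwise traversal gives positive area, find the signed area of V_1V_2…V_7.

-66.5

Σ = (-36) + (-26) + (0) + (-8) + (-3) + (-29) + (-31) = -133
Signed area = Σ/2 = -66.5 (negative ⇒ clockwise traversal).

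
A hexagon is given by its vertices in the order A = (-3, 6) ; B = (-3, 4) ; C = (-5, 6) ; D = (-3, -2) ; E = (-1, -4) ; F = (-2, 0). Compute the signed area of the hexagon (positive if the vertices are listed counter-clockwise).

13

Apply the surveyor's formula: 2A = Σ (x_i·y_{i+1} − x_{i+1}·y_i), indices taken mod 6.
Σ = (6) + (2) + (28) + (10) + (-8) + (-12) = 26
Signed area = Σ/2 = 13 (positive ⇒ counter-clockwise traversal).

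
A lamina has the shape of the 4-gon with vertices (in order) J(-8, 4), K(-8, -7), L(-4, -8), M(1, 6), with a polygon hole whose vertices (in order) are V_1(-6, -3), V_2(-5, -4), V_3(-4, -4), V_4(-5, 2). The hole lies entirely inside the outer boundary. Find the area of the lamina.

Outer boundary:
Σ = (88) + (36) + (-16) + (52) = 160
Area = |Σ|/2 = 80.
Hole:
Apply the surveyor's formula: 2A = Σ (x_i·y_{i+1} − x_{i+1}·y_i), indices taken mod 4.
Cross-terms: 9, 4, -28, 27  ⇒  Σ = 12
Area = |Σ|/2 = 6.
Net area = 80 − 6 = 74.

74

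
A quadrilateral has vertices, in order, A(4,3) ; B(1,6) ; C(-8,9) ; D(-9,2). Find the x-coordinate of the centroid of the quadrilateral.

Apply the surveyor's formula. First the cross-terms c_i = x_i·y_{i+1} − x_{i+1}·y_i:
  21, 57, 65, -35  ⇒  2A = 108, A = 54.
Then Σ (x_i + x_{i+1})·c_i = -1224, so x̄ = -1224 / (6·54) = -34/9.

-34/9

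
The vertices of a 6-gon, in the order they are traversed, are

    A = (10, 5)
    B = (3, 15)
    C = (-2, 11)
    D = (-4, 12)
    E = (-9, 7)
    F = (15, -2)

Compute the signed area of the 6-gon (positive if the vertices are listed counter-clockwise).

Cross-terms: 135, 63, 20, 80, -87, 95  ⇒  Σ = 306
Signed area = Σ/2 = 153 (positive ⇒ counter-clockwise traversal).

153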